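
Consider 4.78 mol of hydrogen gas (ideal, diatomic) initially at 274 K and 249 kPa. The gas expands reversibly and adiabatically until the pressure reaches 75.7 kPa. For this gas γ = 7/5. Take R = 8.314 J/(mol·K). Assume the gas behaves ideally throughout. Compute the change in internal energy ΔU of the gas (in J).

V₁ = nRT₁/P₁ = 4.78×8.314×274/249 = 43.7 L.
Adiabatic: T₂/T₁ = (P₂/P₁)^((γ−1)/γ) ⇒ T₂ = 274×(0.304)^0.286 = 195 K; V₂ = 102 L.
For an ideal gas ΔU = nCvΔT with Cv = (5/2)R = 20.8 J/(mol·K).
ΔU = 4.78×20.8×(195−274) = -7850 J.

-7850 J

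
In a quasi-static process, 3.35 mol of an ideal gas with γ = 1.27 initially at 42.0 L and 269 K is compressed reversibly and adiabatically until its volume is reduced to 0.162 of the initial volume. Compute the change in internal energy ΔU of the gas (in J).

17600 J

P₁ = nRT₁/V₁ = 3.35×8.314×269/42.0 = 178 kPa.
Adiabatic: TV^(γ−1) = const ⇒ T₂ = 269×(6.17)^0.270 = 440 K; PV^γ = const ⇒ P₂ = 1800 kPa.
For an ideal gas ΔU = nCvΔT with Cv = R/(γ−1) = 30.8 J/(mol·K).
ΔU = 3.35×30.8×(440−269) = 17600 J.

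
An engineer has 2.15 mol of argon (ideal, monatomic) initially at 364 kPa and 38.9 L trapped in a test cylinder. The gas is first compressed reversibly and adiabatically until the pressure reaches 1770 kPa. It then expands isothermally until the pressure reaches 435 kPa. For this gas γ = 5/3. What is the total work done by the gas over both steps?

T₁ = P₁V₁/(nR) = 364×38.9/(2.15×8.314) = 792 K.
Step 1 — Adiabatic: T₂/T₁ = (P₂/P₁)^((γ−1)/γ) ⇒ T₂ = 792×(4.86)^0.400 = 1490 K; V₂ = 15.1 L.
ΔU = nCvΔT = 2.15×12.5×(1490−792) = 18700 J.
Q = 0 for an adiabatic process, so W = −ΔU = -18700 J.
State after step 1: P = 1770 kPa, V = 15.1 L, T = 1490 K.
Step 2 — Isothermal: T stays 1490 K; PV = const ⇒ V₂ = 61.3 L, P₂ = 435 kPa.
ΔU = 0 (ideal gas, T constant).
W = nRT ln(V₂/V₁) = 2.15×8.314×1490×ln(4.07) = 37400 J.
Q = ΔU + W = 37400 J.
Net over both steps: W = 18700 J, Q = 37400 J, ΔU = 18700 J.

18700 J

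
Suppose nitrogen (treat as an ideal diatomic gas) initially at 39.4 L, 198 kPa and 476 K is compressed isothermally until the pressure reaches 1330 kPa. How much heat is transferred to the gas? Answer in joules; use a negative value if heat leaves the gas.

n = P₁V₁/(RT₁) = 198×39.4/(8.314×476) = 1.97 mol.
Isothermal: T stays 476 K; PV = const ⇒ V₂ = 5.87 L, P₂ = 1330 kPa.
ΔU = 0 (ideal gas, T constant).
W = nRT ln(V₂/V₁) = 1.97×8.314×476×ln(0.149) = -14900 J.
Q = ΔU + W = -14900 J.

-14900 J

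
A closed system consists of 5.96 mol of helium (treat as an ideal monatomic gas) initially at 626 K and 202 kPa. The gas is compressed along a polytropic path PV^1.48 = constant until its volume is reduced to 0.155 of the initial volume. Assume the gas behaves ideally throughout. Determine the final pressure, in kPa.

3190 kPa

V₁ = nRT₁/P₁ = 5.96×8.314×626/202 = 154 L.
Polytropic n=1.48: T₂ = T₁(V₁/V₂)^(n−1) = 626×(6.45)^0.48 = 1530 K; P₂ = P₁(V₁/V₂)^n = 3190 kPa.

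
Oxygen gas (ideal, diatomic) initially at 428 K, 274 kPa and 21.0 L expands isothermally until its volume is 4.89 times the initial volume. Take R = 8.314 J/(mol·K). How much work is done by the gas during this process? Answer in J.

9130 J

n = P₁V₁/(RT₁) = 274×21.0/(8.314×428) = 1.62 mol.
Isothermal: T stays 428 K; PV = const ⇒ V₂ = 103 L, P₂ = 56.0 kPa.
W = nRT ln(V₂/V₁) = 1.62×8.314×428×ln(4.89) = 9130 J.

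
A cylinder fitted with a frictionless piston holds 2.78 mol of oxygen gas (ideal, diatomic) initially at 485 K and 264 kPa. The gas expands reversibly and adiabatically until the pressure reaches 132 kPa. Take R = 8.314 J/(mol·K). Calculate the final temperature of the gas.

398 K

V₁ = nRT₁/P₁ = 2.78×8.314×485/264 = 42.5 L.
Adiabatic: T₂/T₁ = (P₂/P₁)^((γ−1)/γ) ⇒ T₂ = 485×(0.500)^0.286 = 398 K; V₂ = 69.7 L.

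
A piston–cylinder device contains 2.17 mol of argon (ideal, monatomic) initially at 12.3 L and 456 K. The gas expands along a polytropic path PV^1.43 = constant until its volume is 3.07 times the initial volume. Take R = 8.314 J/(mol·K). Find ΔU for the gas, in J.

P₁ = nRT₁/V₁ = 2.17×8.314×456/12.3 = 669 kPa.
Polytropic n=1.43: T₂ = T₁(V₁/V₂)^(n−1) = 456×(0.326)^0.43 = 282 K; P₂ = P₁(V₁/V₂)^n = 134 kPa.
For an ideal gas ΔU = nCvΔT with Cv = (3/2)R = 12.5 J/(mol·K).
ΔU = 2.17×12.5×(282−456) = -4720 J.

-4720 J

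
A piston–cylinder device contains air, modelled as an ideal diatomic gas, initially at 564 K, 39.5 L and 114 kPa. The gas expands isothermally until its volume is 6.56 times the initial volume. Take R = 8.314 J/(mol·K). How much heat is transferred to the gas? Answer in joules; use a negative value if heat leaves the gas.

n = P₁V₁/(RT₁) = 114×39.5/(8.314×564) = 0.960 mol.
Isothermal: T stays 564 K; PV = const ⇒ V₂ = 259 L, P₂ = 17.4 kPa.
ΔU = 0 (ideal gas, T constant).
W = nRT ln(V₂/V₁) = 0.960×8.314×564×ln(6.56) = 8470 J.
Q = ΔU + W = 8470 J.

8470 J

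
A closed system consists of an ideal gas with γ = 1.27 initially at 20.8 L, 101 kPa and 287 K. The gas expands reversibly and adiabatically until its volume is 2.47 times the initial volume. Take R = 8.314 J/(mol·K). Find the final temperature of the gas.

225 K

Adiabatic: TV^(γ−1) = const ⇒ T₂ = 287×(0.405)^0.270 = 225 K; PV^γ = const ⇒ P₂ = 32.0 kPa.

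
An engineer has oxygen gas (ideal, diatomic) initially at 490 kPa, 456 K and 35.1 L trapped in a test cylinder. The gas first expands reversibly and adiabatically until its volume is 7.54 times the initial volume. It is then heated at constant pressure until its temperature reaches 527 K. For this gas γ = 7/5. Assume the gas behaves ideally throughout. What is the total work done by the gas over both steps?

36000 J

n = P₁V₁/(RT₁) = 490×35.1/(8.314×456) = 4.54 mol.
Step 1 — Adiabatic: TV^(γ−1) = const ⇒ T₂ = 456×(0.133)^0.400 = 203 K; PV^γ = const ⇒ P₂ = 29.0 kPa.
ΔU = nCvΔT = 4.54×20.8×(203−456) = -23800 J.
Q = 0 for an adiabatic process, so W = −ΔU = 23800 J.
State after step 1: P = 29.0 kPa, V = 265 L, T = 203 K.
Step 2 — Isobaric: P stays 29.0 kPa; V/T = const ⇒ T₂ = 527 K, V₂ = 686 L.
W = PΔV = 29.0×(686−265) kPa·L = 12200 J.
ΔU = nCvΔT = 4.54×20.8×(527−203) = 30500 J.
Q = ΔU + W = nCpΔT = 42700 J.
Net over both steps: W = 36000 J, Q = 42700 J, ΔU = 6690 J.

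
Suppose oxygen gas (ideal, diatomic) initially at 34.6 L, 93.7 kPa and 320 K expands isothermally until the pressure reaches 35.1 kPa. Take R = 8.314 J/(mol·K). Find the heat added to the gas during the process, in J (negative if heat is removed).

n = P₁V₁/(RT₁) = 93.7×34.6/(8.314×320) = 1.22 mol.
Isothermal: T stays 320 K; PV = const ⇒ V₂ = 92.4 L, P₂ = 35.1 kPa.
ΔU = 0 (ideal gas, T constant).
W = nRT ln(V₂/V₁) = 1.22×8.314×320×ln(2.67) = 3180 J.
Q = ΔU + W = 3180 J.

3180 J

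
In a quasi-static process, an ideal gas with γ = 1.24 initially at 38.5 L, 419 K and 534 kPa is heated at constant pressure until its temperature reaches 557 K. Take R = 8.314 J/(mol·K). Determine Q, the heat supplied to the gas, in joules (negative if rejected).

n = P₁V₁/(RT₁) = 534×38.5/(8.314×419) = 5.90 mol.
Isobaric: P stays 534 kPa; V/T = const ⇒ T₂ = 557 K, V₂ = 51.2 L.
W = PΔV = 534×(51.2−38.5) kPa·L = 6770 J.
ΔU = nCvΔT = 5.90×34.6×(557−419) = 28200 J.
Q = ΔU + W = nCpΔT = 35000 J.

35000 J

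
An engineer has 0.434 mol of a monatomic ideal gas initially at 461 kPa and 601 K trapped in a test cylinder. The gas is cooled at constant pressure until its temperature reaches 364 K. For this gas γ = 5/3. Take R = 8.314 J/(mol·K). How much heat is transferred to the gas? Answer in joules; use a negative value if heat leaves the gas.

-2140 J

V₁ = nRT₁/P₁ = 0.434×8.314×601/461 = 4.70 L.
Isobaric: P stays 461 kPa; V/T = const ⇒ T₂ = 364 K, V₂ = 2.85 L.
W = PΔV = 461×(2.85−4.70) kPa·L = -855 J.
ΔU = nCvΔT = 0.434×12.5×(364−601) = -1280 J.
Q = ΔU + W = nCpΔT = -2140 J.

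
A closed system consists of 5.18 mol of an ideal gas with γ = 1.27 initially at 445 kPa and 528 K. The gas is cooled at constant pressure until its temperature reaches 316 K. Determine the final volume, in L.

30.6 L

V₁ = nRT₁/P₁ = 5.18×8.314×528/445 = 51.1 L.
Isobaric: P stays 445 kPa; V/T = const ⇒ T₂ = 316 K, V₂ = 30.6 L.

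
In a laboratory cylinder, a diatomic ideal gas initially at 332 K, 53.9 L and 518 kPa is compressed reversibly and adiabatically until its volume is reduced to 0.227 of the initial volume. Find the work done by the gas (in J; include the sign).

-56500 J

n = P₁V₁/(RT₁) = 518×53.9/(8.314×332) = 10.1 mol.
Adiabatic: TV^(γ−1) = const ⇒ T₂ = 332×(4.41)^0.400 = 601 K; PV^γ = const ⇒ P₂ = 4130 kPa.
ΔU = nCvΔT = 10.1×20.8×(601−332) = 56500 J.
Q = 0 for an adiabatic process, so W = −ΔU = -56500 J.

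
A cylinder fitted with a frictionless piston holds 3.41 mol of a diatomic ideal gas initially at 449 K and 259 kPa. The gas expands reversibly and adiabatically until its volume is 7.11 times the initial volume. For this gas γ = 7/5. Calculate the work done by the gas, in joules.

V₁ = nRT₁/P₁ = 3.41×8.314×449/259 = 49.1 L.
Adiabatic: TV^(γ−1) = const ⇒ T₂ = 449×(0.141)^0.400 = 205 K; PV^γ = const ⇒ P₂ = 16.6 kPa.
ΔU = nCvΔT = 3.41×20.8×(205−449) = -17300 J.
Q = 0 for an adiabatic process, so W = −ΔU = 17300 J.

17300 J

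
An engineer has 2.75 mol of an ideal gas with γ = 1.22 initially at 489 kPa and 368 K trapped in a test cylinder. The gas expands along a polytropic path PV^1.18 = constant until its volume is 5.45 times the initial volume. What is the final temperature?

271 K

V₁ = nRT₁/P₁ = 2.75×8.314×368/489 = 17.2 L.
Polytropic n=1.18: T₂ = T₁(V₁/V₂)^(n−1) = 368×(0.183)^0.18 = 271 K; P₂ = P₁(V₁/V₂)^n = 66.1 kPa.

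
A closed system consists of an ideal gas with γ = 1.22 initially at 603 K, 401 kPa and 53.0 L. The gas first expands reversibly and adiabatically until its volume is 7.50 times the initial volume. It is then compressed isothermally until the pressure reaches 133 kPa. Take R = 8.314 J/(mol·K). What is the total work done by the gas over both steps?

16100 J

n = P₁V₁/(RT₁) = 401×53.0/(8.314×603) = 4.24 mol.
Step 1 — Adiabatic: TV^(γ−1) = const ⇒ T₂ = 603×(0.133)^0.220 = 387 K; PV^γ = const ⇒ P₂ = 34.3 kPa.
ΔU = nCvΔT = 4.24×37.8×(387−603) = -34600 J.
Q = 0 for an adiabatic process, so W = −ΔU = 34600 J.
State after step 1: P = 34.3 kPa, V = 398 L, T = 387 K.
Step 2 — Isothermal: T stays 387 K; PV = const ⇒ V₂ = 103 L, P₂ = 133 kPa.
ΔU = 0 (ideal gas, T constant).
W = nRT ln(V₂/V₁) = 4.24×8.314×387×ln(0.258) = -18500 J.
Q = ΔU + W = -18500 J.
Net over both steps: W = 16100 J, Q = -18500 J, ΔU = -34600 J.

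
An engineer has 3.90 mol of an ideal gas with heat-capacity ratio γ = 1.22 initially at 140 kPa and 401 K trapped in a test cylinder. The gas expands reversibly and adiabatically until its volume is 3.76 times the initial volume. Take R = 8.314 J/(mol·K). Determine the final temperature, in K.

300 K

V₁ = nRT₁/P₁ = 3.90×8.314×401/140 = 92.9 L.
Adiabatic: TV^(γ−1) = const ⇒ T₂ = 401×(0.266)^0.220 = 300 K; PV^γ = const ⇒ P₂ = 27.8 kPa.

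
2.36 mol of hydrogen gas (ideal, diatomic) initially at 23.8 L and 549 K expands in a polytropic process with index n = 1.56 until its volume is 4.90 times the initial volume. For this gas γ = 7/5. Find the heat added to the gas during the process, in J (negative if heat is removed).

P₁ = nRT₁/V₁ = 2.36×8.314×549/23.8 = 453 kPa.
Polytropic n=1.56: T₂ = T₁(V₁/V₂)^(n−1) = 549×(0.204)^0.56 = 225 K; P₂ = P₁(V₁/V₂)^n = 37.9 kPa.
W = (P₁V₁−P₂V₂)/(n−1) = (453×23.8−37.9×117)/0.56 = 11300 J.
ΔU = nCvΔT = 2.36×20.8×(225−549) = -15900 J.
Q = ΔU + W = -4530 J.

-4530 J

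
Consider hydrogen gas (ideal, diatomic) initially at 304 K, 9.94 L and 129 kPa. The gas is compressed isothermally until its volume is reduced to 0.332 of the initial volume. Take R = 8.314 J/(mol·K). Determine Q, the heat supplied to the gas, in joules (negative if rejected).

n = P₁V₁/(RT₁) = 129×9.94/(8.314×304) = 0.507 mol.
Isothermal: T stays 304 K; PV = const ⇒ V₂ = 3.30 L, P₂ = 389 kPa.
ΔU = 0 (ideal gas, T constant).
W = nRT ln(V₂/V₁) = 0.507×8.314×304×ln(0.332) = -1410 J.
Q = ΔU + W = -1410 J.

-1410 J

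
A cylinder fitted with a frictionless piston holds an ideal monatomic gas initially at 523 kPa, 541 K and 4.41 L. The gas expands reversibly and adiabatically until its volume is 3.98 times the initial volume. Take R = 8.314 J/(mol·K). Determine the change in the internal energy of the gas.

-2080 J

n = P₁V₁/(RT₁) = 523×4.41/(8.314×541) = 0.513 mol.
Adiabatic: TV^(γ−1) = const ⇒ T₂ = 541×(0.251)^0.667 = 215 K; PV^γ = const ⇒ P₂ = 52.3 kPa.
For an ideal gas ΔU = nCvΔT with Cv = (3/2)R = 12.5 J/(mol·K).
ΔU = 0.513×12.5×(215−541) = -2080 J.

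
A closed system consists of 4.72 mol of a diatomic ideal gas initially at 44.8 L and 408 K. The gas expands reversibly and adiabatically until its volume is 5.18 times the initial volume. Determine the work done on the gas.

P₁ = nRT₁/V₁ = 4.72×8.314×408/44.8 = 357 kPa.
Adiabatic: TV^(γ−1) = const ⇒ T₂ = 408×(0.193)^0.400 = 211 K; PV^γ = const ⇒ P₂ = 35.7 kPa.
ΔU = nCvΔT = 4.72×20.8×(211−408) = -19300 J.
Q = 0 for an adiabatic process, so W = −ΔU = 19300 J.
Work done on the gas = −W_by = -19300 J.

-19300 J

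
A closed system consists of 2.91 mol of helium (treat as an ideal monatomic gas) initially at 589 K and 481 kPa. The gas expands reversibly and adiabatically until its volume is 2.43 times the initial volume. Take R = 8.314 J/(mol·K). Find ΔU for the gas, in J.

-9550 J

V₁ = nRT₁/P₁ = 2.91×8.314×589/481 = 29.6 L.
Adiabatic: TV^(γ−1) = const ⇒ T₂ = 589×(0.412)^0.667 = 326 K; PV^γ = const ⇒ P₂ = 110 kPa.
For an ideal gas ΔU = nCvΔT with Cv = (3/2)R = 12.5 J/(mol·K).
ΔU = 2.91×12.5×(326−589) = -9550 J.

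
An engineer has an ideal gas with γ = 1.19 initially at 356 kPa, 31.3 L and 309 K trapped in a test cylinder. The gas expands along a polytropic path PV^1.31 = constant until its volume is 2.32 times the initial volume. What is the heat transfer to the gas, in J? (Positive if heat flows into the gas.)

n = P₁V₁/(RT₁) = 356×31.3/(8.314×309) = 4.34 mol.
Polytropic n=1.31: T₂ = T₁(V₁/V₂)^(n−1) = 309×(0.431)^0.31 = 238 K; P₂ = P₁(V₁/V₂)^n = 118 kPa.
W = (P₁V₁−P₂V₂)/(n−1) = (356×31.3−118×72.6)/0.31 = 8250 J.
ΔU = nCvΔT = 4.34×43.8×(238−309) = -13500 J.
Q = ΔU + W = -5210 J.

-5210 J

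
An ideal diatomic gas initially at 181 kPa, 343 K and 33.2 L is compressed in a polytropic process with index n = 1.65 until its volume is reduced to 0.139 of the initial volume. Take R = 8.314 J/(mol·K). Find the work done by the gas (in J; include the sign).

n = P₁V₁/(RT₁) = 181×33.2/(8.314×343) = 2.11 mol.
Polytropic n=1.65: T₂ = T₁(V₁/V₂)^(n−1) = 343×(7.19)^0.65 = 1240 K; P₂ = P₁(V₁/V₂)^n = 4700 kPa.
W = (P₁V₁−P₂V₂)/(n−1) = (181×33.2−4700×4.61)/0.65 = -24100 J.

-24100 J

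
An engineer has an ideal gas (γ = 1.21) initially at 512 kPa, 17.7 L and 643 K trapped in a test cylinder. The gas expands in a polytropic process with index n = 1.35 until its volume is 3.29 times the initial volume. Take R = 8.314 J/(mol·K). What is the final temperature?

424 K

Polytropic n=1.35: T₂ = T₁(V₁/V₂)^(n−1) = 643×(0.304)^0.35 = 424 K; P₂ = P₁(V₁/V₂)^n = 103 kPa.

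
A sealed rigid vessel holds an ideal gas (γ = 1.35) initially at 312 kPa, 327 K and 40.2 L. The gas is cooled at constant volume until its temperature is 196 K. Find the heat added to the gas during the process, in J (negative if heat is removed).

-14400 J

n = P₁V₁/(RT₁) = 312×40.2/(8.314×327) = 4.61 mol.
Isochoric: V stays 40.2 L; P/T = const ⇒ T₂ = 196 K, P₂ = 187 kPa.
W = 0 (no volume change).
ΔU = nCvΔT = 4.61×23.8×(196−327) = -14400 J.
Q = ΔU = -14400 J.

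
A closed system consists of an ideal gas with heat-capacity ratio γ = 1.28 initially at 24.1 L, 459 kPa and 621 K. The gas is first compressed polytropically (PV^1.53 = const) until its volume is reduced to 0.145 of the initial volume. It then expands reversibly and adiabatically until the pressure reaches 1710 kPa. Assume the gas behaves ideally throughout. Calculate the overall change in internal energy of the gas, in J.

37300 J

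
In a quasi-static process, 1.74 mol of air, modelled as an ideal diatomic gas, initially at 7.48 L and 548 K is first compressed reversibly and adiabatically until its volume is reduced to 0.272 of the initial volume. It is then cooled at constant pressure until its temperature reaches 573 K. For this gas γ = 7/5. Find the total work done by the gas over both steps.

-18600 J

P₁ = nRT₁/V₁ = 1.74×8.314×548/7.48 = 1060 kPa.
Step 1 — Adiabatic: TV^(γ−1) = const ⇒ T₂ = 548×(3.68)^0.400 = 922 K; PV^γ = const ⇒ P₂ = 6560 kPa.
ΔU = nCvΔT = 1.74×20.8×(922−548) = 13500 J.
Q = 0 for an adiabatic process, so W = −ΔU = -13500 J.
State after step 1: P = 6560 kPa, V = 2.03 L, T = 922 K.
Step 2 — Isobaric: P stays 6560 kPa; V/T = const ⇒ T₂ = 573 K, V₂ = 1.26 L.
W = PΔV = 6560×(1.26−2.03) kPa·L = -5060 J.
ΔU = nCvΔT = 1.74×20.8×(573−922) = -12600 J.
Q = ΔU + W = nCpΔT = -17700 J.
Net over both steps: W = -18600 J, Q = -17700 J, ΔU = 904 J.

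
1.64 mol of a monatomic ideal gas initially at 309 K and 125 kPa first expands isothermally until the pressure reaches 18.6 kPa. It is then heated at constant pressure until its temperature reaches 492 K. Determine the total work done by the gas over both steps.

V₁ = nRT₁/P₁ = 1.64×8.314×309/125 = 33.7 L.
Step 1 — Isothermal: T stays 309 K; PV = const ⇒ V₂ = 227 L, P₂ = 18.6 kPa.
ΔU = 0 (ideal gas, T constant).
W = nRT ln(V₂/V₁) = 1.64×8.314×309×ln(6.72) = 8030 J.
Q = ΔU + W = 8030 J.
State after step 1: P = 18.6 kPa, V = 227 L, T = 309 K.
Step 2 — Isobaric: P stays 18.6 kPa; V/T = const ⇒ T₂ = 492 K, V₂ = 361 L.
W = PΔV = 18.6×(361−227) kPa·L = 2500 J.
ΔU = nCvΔT = 1.64×12.5×(492−309) = 3740 J.
Q = ΔU + W = nCpΔT = 6240 J.
Net over both steps: W = 10500 J, Q = 14300 J, ΔU = 3740 J.

10500 J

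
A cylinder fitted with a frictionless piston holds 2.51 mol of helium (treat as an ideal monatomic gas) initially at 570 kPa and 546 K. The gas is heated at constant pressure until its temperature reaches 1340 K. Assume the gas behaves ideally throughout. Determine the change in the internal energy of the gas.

V₁ = nRT₁/P₁ = 2.51×8.314×546/570 = 20.0 L.
Isobaric: P stays 570 kPa; V/T = const ⇒ T₂ = 1340 K, V₂ = 49.1 L.
For an ideal gas ΔU = nCvΔT with Cv = (3/2)R = 12.5 J/(mol·K).
ΔU = 2.51×12.5×(1340−546) = 24900 J.

24900 J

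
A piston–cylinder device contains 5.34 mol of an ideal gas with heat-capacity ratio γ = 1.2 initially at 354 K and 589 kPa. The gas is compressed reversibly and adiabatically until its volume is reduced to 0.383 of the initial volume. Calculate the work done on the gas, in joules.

V₁ = nRT₁/P₁ = 5.34×8.314×354/589 = 26.7 L.
Adiabatic: TV^(γ−1) = const ⇒ T₂ = 354×(2.61)^0.200 = 429 K; PV^γ = const ⇒ P₂ = 1860 kPa.
ΔU = nCvΔT = 5.34×41.6×(429−354) = 16600 J.
Q = 0 for an adiabatic process, so W = −ΔU = -16600 J.
Work done on the gas = −W_by = 16600 J.

16600 J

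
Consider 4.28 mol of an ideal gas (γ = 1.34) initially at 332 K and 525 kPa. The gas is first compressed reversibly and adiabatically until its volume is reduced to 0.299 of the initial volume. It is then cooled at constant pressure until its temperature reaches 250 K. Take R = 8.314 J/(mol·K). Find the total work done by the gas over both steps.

-26500 J

V₁ = nRT₁/P₁ = 4.28×8.314×332/525 = 22.5 L.
Step 1 — Adiabatic: TV^(γ−1) = const ⇒ T₂ = 332×(3.34)^0.340 = 501 K; PV^γ = const ⇒ P₂ = 2650 kPa.
ΔU = nCvΔT = 4.28×24.5×(501−332) = 17600 J.
Q = 0 for an adiabatic process, so W = −ΔU = -17600 J.
State after step 1: P = 2650 kPa, V = 6.73 L, T = 501 K.
Step 2 — Isobaric: P stays 2650 kPa; V/T = const ⇒ T₂ = 250 K, V₂ = 3.36 L.
W = PΔV = 2650×(3.36−6.73) kPa·L = -8910 J.
ΔU = nCvΔT = 4.28×24.5×(250−501) = -26200 J.
Q = ΔU + W = nCpΔT = -35100 J.
Net over both steps: W = -26500 J, Q = -35100 J, ΔU = -8580 J.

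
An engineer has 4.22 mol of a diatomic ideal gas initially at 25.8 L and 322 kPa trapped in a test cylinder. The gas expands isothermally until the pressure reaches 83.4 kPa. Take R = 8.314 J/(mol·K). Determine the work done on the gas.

T₁ = P₁V₁/(nR) = 322×25.8/(4.22×8.314) = 237 K.
Isothermal: T stays 237 K; PV = const ⇒ V₂ = 99.6 L, P₂ = 83.4 kPa.
W = nRT ln(V₂/V₁) = 4.22×8.314×237×ln(3.86) = 11200 J.
Work done on the gas = −W_by = -11200 J.

-11200 J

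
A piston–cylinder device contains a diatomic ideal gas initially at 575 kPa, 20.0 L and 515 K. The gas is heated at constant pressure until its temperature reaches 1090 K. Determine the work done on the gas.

-12800 J

n = P₁V₁/(RT₁) = 575×20.0/(8.314×515) = 2.69 mol.
Isobaric: P stays 575 kPa; V/T = const ⇒ T₂ = 1090 K, V₂ = 42.3 L.
W = PΔV = 575×(42.3−20.0) kPa·L = 12800 J.
Work done on the gas = −W_by = -12800 J.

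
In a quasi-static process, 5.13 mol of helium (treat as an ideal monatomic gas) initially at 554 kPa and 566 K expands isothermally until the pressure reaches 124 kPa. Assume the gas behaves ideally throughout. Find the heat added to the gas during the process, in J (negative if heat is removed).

36100 J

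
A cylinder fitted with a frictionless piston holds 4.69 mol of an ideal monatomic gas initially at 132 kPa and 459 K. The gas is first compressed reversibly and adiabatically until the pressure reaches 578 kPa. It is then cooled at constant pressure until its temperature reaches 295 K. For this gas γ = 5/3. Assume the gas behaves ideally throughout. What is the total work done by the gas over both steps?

V₁ = nRT₁/P₁ = 4.69×8.314×459/132 = 136 L.
Step 1 — Adiabatic: T₂/T₁ = (P₂/P₁)^((γ−1)/γ) ⇒ T₂ = 459×(4.38)^0.400 = 829 K; V₂ = 55.9 L.
ΔU = nCvΔT = 4.69×12.5×(829−459) = 21600 J.
Q = 0 for an adiabatic process, so W = −ΔU = -21600 J.
State after step 1: P = 578 kPa, V = 55.9 L, T = 829 K.
Step 2 — Isobaric: P stays 578 kPa; V/T = const ⇒ T₂ = 295 K, V₂ = 19.9 L.
W = PΔV = 578×(19.9−55.9) kPa·L = -20800 J.
ΔU = nCvΔT = 4.69×12.5×(295−829) = -31200 J.
Q = ΔU + W = nCpΔT = -52000 J.
Net over both steps: W = -42400 J, Q = -52000 J, ΔU = -9590 J.

-42400 J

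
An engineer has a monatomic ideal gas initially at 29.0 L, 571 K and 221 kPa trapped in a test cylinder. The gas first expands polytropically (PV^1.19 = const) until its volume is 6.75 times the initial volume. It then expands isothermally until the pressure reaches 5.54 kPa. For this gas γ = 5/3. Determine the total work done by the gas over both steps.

16600 J

n = P₁V₁/(RT₁) = 221×29.0/(8.314×571) = 1.35 mol.
Step 1 — Polytropic n=1.19: T₂ = T₁(V₁/V₂)^(n−1) = 571×(0.148)^0.19 = 397 K; P₂ = P₁(V₁/V₂)^n = 22.8 kPa.
W = (P₁V₁−P₂V₂)/(n−1) = (221×29.0−22.8×196)/0.19 = 10300 J.
ΔU = nCvΔT = 1.35×12.5×(397−571) = -2930 J.
Q = ΔU + W = 7340 J.
State after step 1: P = 22.8 kPa, V = 196 L, T = 397 K.
Step 2 — Isothermal: T stays 397 K; PV = const ⇒ V₂ = 805 L, P₂ = 5.54 kPa.
ΔU = 0 (ideal gas, T constant).
W = nRT ln(V₂/V₁) = 1.35×8.314×397×ln(4.11) = 6300 J.
Q = ΔU + W = 6300 J.
Net over both steps: W = 16600 J, Q = 13600 J, ΔU = -2930 J.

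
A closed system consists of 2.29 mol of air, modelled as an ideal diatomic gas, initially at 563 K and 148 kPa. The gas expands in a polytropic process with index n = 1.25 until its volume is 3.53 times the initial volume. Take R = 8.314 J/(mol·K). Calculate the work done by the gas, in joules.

V₁ = nRT₁/P₁ = 2.29×8.314×563/148 = 72.4 L.
Polytropic n=1.25: T₂ = T₁(V₁/V₂)^(n−1) = 563×(0.283)^0.25 = 411 K; P₂ = P₁(V₁/V₂)^n = 30.6 kPa.
W = (P₁V₁−P₂V₂)/(n−1) = (148×72.4−30.6×256)/0.25 = 11600 J.

11600 J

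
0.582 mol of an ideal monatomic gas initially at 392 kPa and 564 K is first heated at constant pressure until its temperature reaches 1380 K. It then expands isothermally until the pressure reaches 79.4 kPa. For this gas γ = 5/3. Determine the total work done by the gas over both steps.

14600 J

V₁ = nRT₁/P₁ = 0.582×8.314×564/392 = 6.96 L.
Step 1 — Isobaric: P stays 392 kPa; V/T = const ⇒ T₂ = 1380 K, V₂ = 17.0 L.
W = PΔV = 392×(17.0−6.96) kPa·L = 3950 J.
ΔU = nCvΔT = 0.582×12.5×(1380−564) = 5920 J.
Q = ΔU + W = nCpΔT = 9870 J.
State after step 1: P = 392 kPa, V = 17.0 L, T = 1380 K.
Step 2 — Isothermal: T stays 1380 K; PV = const ⇒ V₂ = 84.1 L, P₂ = 79.4 kPa.
ΔU = 0 (ideal gas, T constant).
W = nRT ln(V₂/V₁) = 0.582×8.314×1380×ln(4.94) = 10700 J.
Q = ΔU + W = 10700 J.
Net over both steps: W = 14600 J, Q = 20500 J, ΔU = 5920 J.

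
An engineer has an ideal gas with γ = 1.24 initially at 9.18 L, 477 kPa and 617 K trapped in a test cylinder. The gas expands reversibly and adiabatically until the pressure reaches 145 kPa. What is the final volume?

Adiabatic: T₂/T₁ = (P₂/P₁)^((γ−1)/γ) ⇒ T₂ = 617×(0.304)^0.194 = 490 K; V₂ = 24.0 L.

24.0 L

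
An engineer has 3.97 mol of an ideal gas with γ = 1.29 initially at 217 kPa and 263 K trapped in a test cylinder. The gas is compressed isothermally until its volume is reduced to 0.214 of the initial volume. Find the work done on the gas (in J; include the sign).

13400 J

V₁ = nRT₁/P₁ = 3.97×8.314×263/217 = 40.0 L.
Isothermal: T stays 263 K; PV = const ⇒ V₂ = 8.56 L, P₂ = 1010 kPa.
W = nRT ln(V₂/V₁) = 3.97×8.314×263×ln(0.214) = -13400 J.
Work done on the gas = −W_by = 13400 J.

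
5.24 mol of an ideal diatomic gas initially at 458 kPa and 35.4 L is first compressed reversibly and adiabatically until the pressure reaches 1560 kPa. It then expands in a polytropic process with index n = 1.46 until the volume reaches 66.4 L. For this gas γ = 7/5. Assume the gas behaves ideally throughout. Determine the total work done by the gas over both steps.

T₁ = P₁V₁/(nR) = 458×35.4/(5.24×8.314) = 372 K.
Step 1 — Adiabatic: T₂/T₁ = (P₂/P₁)^((γ−1)/γ) ⇒ T₂ = 372×(3.41)^0.286 = 528 K; V₂ = 14.8 L.
ΔU = nCvΔT = 5.24×20.8×(528−372) = 17000 J.
Q = 0 for an adiabatic process, so W = −ΔU = -17000 J.
State after step 1: P = 1560 kPa, V = 14.8 L, T = 528 K.
Step 2 — Polytropic n=1.46: T₂ = T₁(V₁/V₂)^(n−1) = 528×(0.222)^0.46 = 264 K; P₂ = P₁(V₁/V₂)^n = 173 kPa.
W = (P₁V₁−P₂V₂)/(n−1) = (1560×14.8−173×66.4)/0.46 = 25000 J.
ΔU = nCvΔT = 5.24×20.8×(264−528) = -28700 J.
Q = ΔU + W = -3750 J.
Net over both steps: W = 7990 J, Q = -3750 J, ΔU = -11700 J.

7990 J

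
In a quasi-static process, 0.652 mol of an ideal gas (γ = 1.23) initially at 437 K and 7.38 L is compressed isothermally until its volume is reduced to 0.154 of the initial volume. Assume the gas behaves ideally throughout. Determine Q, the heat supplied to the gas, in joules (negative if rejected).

-4430 J

P₁ = nRT₁/V₁ = 0.652×8.314×437/7.38 = 321 kPa.
Isothermal: T stays 437 K; PV = const ⇒ V₂ = 1.14 L, P₂ = 2080 kPa.
ΔU = 0 (ideal gas, T constant).
W = nRT ln(V₂/V₁) = 0.652×8.314×437×ln(0.154) = -4430 J.
Q = ΔU + W = -4430 J.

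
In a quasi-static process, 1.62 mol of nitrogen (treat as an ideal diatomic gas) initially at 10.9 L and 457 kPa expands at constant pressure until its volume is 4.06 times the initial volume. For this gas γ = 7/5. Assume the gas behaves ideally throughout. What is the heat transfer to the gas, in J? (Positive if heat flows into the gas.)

53300 J

T₁ = P₁V₁/(nR) = 457×10.9/(1.62×8.314) = 370 K.
Isobaric: P stays 457 kPa; V/T = const ⇒ T₂ = 1500 K, V₂ = 44.3 L.
W = PΔV = 457×(44.3−10.9) kPa·L = 15200 J.
ΔU = nCvΔT = 1.62×20.8×(1500−370) = 38100 J.
Q = ΔU + W = nCpΔT = 53300 J.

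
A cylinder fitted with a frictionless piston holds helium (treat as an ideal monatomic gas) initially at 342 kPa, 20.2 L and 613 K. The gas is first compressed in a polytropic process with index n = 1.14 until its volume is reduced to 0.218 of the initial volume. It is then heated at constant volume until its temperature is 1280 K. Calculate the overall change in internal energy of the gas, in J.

n = P₁V₁/(RT₁) = 342×20.2/(8.314×613) = 1.36 mol.
Step 1 — Polytropic n=1.14: T₂ = T₁(V₁/V₂)^(n−1) = 613×(4.59)^0.14 = 759 K; P₂ = P₁(V₁/V₂)^n = 1940 kPa.
W = (P₁V₁−P₂V₂)/(n−1) = (342×20.2−1940×4.40)/0.14 = -11700 J.
ΔU = nCvΔT = 1.36×12.5×(759−613) = 2460 J.
Q = ΔU + W = -9270 J.
State after step 1: P = 1940 kPa, V = 4.40 L, T = 759 K.
Step 2 — Isochoric: V stays 4.40 L; P/T = const ⇒ T₂ = 1280 K, P₂ = 3280 kPa.
W = 0 (no volume change).
ΔU = nCvΔT = 1.36×12.5×(1280−759) = 8810 J.
Q = ΔU = 8810 J.
Net over both steps: W = -11700 J, Q = -454 J, ΔU = 11300 J.

11300 J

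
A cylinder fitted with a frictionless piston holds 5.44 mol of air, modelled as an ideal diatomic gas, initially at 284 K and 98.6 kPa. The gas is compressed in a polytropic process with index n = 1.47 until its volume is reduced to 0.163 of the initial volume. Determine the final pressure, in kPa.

1420 kPa

V₁ = nRT₁/P₁ = 5.44×8.314×284/98.6 = 130 L.
Polytropic n=1.47: T₂ = T₁(V₁/V₂)^(n−1) = 284×(6.13)^0.47 = 666 K; P₂ = P₁(V₁/V₂)^n = 1420 kPa.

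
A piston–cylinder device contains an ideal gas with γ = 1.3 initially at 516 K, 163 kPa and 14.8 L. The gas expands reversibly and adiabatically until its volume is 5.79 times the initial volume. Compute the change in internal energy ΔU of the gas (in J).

-3290 J

n = P₁V₁/(RT₁) = 163×14.8/(8.314×516) = 0.562 mol.
Adiabatic: TV^(γ−1) = const ⇒ T₂ = 516×(0.173)^0.300 = 305 K; PV^γ = const ⇒ P₂ = 16.6 kPa.
For an ideal gas ΔU = nCvΔT with Cv = R/(γ−1) = 27.7 J/(mol·K).
ΔU = 0.562×27.7×(305−516) = -3290 J.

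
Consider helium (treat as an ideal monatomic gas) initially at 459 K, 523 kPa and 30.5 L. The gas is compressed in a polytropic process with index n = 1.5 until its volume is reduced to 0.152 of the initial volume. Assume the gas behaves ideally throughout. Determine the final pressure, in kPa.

Polytropic n=1.5: T₂ = T₁(V₁/V₂)^(n−1) = 459×(6.58)^0.50 = 1180 K; P₂ = P₁(V₁/V₂)^n = 8830 kPa.

8830 kPa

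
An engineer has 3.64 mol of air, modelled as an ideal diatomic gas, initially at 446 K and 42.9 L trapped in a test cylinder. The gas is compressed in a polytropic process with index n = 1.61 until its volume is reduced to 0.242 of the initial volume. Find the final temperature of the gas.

1060 K

P₁ = nRT₁/V₁ = 3.64×8.314×446/42.9 = 315 kPa.
Polytropic n=1.61: T₂ = T₁(V₁/V₂)^(n−1) = 446×(4.13)^0.61 = 1060 K; P₂ = P₁(V₁/V₂)^n = 3090 kPa.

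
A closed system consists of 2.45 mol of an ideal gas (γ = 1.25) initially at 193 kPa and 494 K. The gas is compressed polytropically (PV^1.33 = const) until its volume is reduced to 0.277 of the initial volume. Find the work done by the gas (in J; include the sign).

V₁ = nRT₁/P₁ = 2.45×8.314×494/193 = 52.1 L.
Polytropic n=1.33: T₂ = T₁(V₁/V₂)^(n−1) = 494×(3.61)^0.33 = 755 K; P₂ = P₁(V₁/V₂)^n = 1060 kPa.
W = (P₁V₁−P₂V₂)/(n−1) = (193×52.1−1060×14.4)/0.33 = -16100 J.

-16100 J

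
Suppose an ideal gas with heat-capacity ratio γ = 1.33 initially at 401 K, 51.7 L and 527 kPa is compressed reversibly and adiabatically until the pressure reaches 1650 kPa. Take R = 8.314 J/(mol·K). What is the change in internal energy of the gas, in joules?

n = P₁V₁/(RT₁) = 527×51.7/(8.314×401) = 8.17 mol.
Adiabatic: T₂/T₁ = (P₂/P₁)^((γ−1)/γ) ⇒ T₂ = 401×(3.13)^0.248 = 532 K; V₂ = 21.9 L.
For an ideal gas ΔU = nCvΔT with Cv = R/(γ−1) = 25.2 J/(mol·K).
ΔU = 8.17×25.2×(532−401) = 27000 J.

27000 J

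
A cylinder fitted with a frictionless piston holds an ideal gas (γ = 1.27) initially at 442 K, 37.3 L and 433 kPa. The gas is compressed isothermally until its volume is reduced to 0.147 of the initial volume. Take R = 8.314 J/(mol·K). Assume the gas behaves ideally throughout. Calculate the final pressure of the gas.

Isothermal: T stays 442 K; PV = const ⇒ V₂ = 5.48 L, P₂ = 2950 kPa.

2950 kPa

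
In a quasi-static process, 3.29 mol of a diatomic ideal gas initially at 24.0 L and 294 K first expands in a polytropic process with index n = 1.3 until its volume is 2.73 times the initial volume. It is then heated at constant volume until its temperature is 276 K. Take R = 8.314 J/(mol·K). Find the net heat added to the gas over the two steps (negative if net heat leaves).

5740 J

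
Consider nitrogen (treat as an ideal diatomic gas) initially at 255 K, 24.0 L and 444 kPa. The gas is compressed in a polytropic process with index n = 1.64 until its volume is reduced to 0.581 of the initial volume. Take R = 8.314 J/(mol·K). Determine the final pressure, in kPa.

1080 kPa

Polytropic n=1.64: T₂ = T₁(V₁/V₂)^(n−1) = 255×(1.72)^0.64 = 361 K; P₂ = P₁(V₁/V₂)^n = 1080 kPa.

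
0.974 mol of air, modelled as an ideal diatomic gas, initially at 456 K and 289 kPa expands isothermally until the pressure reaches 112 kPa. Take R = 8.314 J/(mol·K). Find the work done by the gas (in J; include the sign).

3500 J

V₁ = nRT₁/P₁ = 0.974×8.314×456/289 = 12.8 L.
Isothermal: T stays 456 K; PV = const ⇒ V₂ = 33.0 L, P₂ = 112 kPa.
W = nRT ln(V₂/V₁) = 0.974×8.314×456×ln(2.58) = 3500 J.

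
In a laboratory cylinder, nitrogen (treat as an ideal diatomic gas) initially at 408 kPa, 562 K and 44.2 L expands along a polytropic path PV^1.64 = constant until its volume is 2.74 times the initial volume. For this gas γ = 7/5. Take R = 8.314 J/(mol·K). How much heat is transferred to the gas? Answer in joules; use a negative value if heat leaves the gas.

n = P₁V₁/(RT₁) = 408×44.2/(8.314×562) = 3.86 mol.
Polytropic n=1.64: T₂ = T₁(V₁/V₂)^(n−1) = 562×(0.365)^0.64 = 295 K; P₂ = P₁(V₁/V₂)^n = 78.1 kPa.
W = (P₁V₁−P₂V₂)/(n−1) = (408×44.2−78.1×121)/0.64 = 13400 J.
ΔU = nCvΔT = 3.86×20.8×(295−562) = -21400 J.
Q = ΔU + W = -8040 J.

-8040 J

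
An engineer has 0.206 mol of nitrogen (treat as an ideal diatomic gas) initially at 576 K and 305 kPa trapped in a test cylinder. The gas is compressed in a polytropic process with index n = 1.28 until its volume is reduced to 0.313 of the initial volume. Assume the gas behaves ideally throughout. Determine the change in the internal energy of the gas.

948 J

V₁ = nRT₁/P₁ = 0.206×8.314×576/305 = 3.23 L.
Polytropic n=1.28: T₂ = T₁(V₁/V₂)^(n−1) = 576×(3.19)^0.28 = 797 K; P₂ = P₁(V₁/V₂)^n = 1350 kPa.
For an ideal gas ΔU = nCvΔT with Cv = (5/2)R = 20.8 J/(mol·K).
ΔU = 0.206×20.8×(797−576) = 948 J.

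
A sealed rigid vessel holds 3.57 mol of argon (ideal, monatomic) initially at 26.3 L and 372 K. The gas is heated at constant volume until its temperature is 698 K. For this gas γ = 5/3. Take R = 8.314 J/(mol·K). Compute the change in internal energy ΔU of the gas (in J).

P₁ = nRT₁/V₁ = 3.57×8.314×372/26.3 = 420 kPa.
Isochoric: V stays 26.3 L; P/T = const ⇒ T₂ = 698 K, P₂ = 788 kPa.
For an ideal gas ΔU = nCvΔT with Cv = (3/2)R = 12.5 J/(mol·K).
ΔU = 3.57×12.5×(698−372) = 14500 J.

14500 J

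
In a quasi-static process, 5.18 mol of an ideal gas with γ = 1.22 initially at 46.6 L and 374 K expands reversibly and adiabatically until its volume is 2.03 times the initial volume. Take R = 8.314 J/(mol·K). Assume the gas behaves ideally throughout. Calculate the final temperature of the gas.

P₁ = nRT₁/V₁ = 5.18×8.314×374/46.6 = 346 kPa.
Adiabatic: TV^(γ−1) = const ⇒ T₂ = 374×(0.493)^0.220 = 320 K; PV^γ = const ⇒ P₂ = 146 kPa.

320 K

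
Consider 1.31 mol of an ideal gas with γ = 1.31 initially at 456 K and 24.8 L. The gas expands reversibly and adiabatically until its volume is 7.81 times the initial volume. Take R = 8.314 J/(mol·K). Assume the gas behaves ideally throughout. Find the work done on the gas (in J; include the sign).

-7550 J

P₁ = nRT₁/V₁ = 1.31×8.314×456/24.8 = 200 kPa.
Adiabatic: TV^(γ−1) = const ⇒ T₂ = 456×(0.128)^0.310 = 241 K; PV^γ = const ⇒ P₂ = 13.6 kPa.
ΔU = nCvΔT = 1.31×26.8×(241−456) = -7550 J.
Q = 0 for an adiabatic process, so W = −ΔU = 7550 J.
Work done on the gas = −W_by = -7550 J.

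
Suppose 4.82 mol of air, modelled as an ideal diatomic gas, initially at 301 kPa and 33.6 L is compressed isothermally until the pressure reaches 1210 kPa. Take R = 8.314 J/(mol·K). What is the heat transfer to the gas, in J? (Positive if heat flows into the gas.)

-14100 J

T₁ = P₁V₁/(nR) = 301×33.6/(4.82×8.314) = 252 K.
Isothermal: T stays 252 K; PV = const ⇒ V₂ = 8.36 L, P₂ = 1210 kPa.
ΔU = 0 (ideal gas, T constant).
W = nRT ln(V₂/V₁) = 4.82×8.314×252×ln(0.249) = -14100 J.
Q = ΔU + W = -14100 J.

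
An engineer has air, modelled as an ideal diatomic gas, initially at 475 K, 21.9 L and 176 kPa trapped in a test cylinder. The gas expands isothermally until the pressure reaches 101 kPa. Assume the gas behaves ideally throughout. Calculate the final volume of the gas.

Isothermal: T stays 475 K; PV = const ⇒ V₂ = 38.2 L, P₂ = 101 kPa.

38.2 L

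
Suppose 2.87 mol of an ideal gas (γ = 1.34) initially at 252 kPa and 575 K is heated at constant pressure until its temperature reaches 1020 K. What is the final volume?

V₁ = nRT₁/P₁ = 2.87×8.314×575/252 = 54.4 L.
Isobaric: P stays 252 kPa; V/T = const ⇒ T₂ = 1020 K, V₂ = 96.6 L.

96.6 L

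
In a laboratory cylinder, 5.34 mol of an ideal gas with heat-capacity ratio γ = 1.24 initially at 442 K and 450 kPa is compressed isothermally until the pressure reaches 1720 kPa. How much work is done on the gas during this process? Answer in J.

26300 J

V₁ = nRT₁/P₁ = 5.34×8.314×442/450 = 43.6 L.
Isothermal: T stays 442 K; PV = const ⇒ V₂ = 11.4 L, P₂ = 1720 kPa.
W = nRT ln(V₂/V₁) = 5.34×8.314×442×ln(0.262) = -26300 J.
Work done on the gas = −W_by = 26300 J.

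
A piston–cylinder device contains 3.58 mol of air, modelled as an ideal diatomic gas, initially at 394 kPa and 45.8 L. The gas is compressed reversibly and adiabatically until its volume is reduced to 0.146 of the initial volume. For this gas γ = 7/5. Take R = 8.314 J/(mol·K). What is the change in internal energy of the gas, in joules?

T₁ = P₁V₁/(nR) = 394×45.8/(3.58×8.314) = 606 K.
Adiabatic: TV^(γ−1) = const ⇒ T₂ = 606×(6.85)^0.400 = 1310 K; PV^γ = const ⇒ P₂ = 5830 kPa.
For an ideal gas ΔU = nCvΔT with Cv = (5/2)R = 20.8 J/(mol·K).
ΔU = 3.58×20.8×(1310−606) = 52300 J.

52300 J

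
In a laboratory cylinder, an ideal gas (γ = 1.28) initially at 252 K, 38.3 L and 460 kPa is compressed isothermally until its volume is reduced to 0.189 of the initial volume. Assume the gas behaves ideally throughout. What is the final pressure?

2430 kPa

Isothermal: T stays 252 K; PV = const ⇒ V₂ = 7.24 L, P₂ = 2430 kPa.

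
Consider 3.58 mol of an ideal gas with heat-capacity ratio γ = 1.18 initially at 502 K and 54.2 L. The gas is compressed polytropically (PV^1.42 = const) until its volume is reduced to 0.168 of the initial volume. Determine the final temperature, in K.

1060 K

P₁ = nRT₁/V₁ = 3.58×8.314×502/54.2 = 276 kPa.
Polytropic n=1.42: T₂ = T₁(V₁/V₂)^(n−1) = 502×(5.95)^0.42 = 1060 K; P₂ = P₁(V₁/V₂)^n = 3470 kPa.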